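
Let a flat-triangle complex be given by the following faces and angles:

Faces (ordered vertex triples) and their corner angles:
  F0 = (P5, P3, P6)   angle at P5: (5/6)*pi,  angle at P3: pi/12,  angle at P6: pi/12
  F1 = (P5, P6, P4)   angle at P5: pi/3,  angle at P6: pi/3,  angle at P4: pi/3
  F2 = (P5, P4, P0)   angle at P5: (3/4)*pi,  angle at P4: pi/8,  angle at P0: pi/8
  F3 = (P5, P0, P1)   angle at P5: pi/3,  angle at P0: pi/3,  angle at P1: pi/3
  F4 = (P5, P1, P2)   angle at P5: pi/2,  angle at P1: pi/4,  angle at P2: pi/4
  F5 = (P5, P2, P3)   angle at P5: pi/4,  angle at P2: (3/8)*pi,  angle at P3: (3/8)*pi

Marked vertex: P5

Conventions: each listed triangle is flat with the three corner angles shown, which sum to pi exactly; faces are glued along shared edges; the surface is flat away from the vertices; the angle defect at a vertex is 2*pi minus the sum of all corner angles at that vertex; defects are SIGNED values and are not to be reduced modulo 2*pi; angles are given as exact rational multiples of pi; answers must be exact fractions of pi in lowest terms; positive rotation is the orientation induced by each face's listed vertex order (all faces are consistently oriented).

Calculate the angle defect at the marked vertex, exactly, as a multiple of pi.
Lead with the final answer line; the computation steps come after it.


Answer: defect(P5) = -pi

Sum of corner angles at P5: 3*pi
defect = 2*pi - 3*pi


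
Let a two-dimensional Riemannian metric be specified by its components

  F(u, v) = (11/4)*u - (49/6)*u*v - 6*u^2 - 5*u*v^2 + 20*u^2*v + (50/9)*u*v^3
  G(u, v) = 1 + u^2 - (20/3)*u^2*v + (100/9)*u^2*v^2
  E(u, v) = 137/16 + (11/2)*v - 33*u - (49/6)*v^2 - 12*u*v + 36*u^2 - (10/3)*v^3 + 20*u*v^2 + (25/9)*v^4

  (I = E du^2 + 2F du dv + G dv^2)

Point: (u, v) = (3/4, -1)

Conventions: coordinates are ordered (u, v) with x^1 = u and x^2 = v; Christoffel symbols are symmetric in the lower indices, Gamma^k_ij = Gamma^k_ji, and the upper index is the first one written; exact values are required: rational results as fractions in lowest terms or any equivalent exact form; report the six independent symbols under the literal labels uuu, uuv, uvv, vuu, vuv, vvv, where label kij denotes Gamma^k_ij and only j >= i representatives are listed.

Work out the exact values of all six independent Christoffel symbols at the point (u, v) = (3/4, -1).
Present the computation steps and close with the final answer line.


E = 2953/144, F = -689/48, G = 185/16 at the point
E_u = 53, E_v = -689/18, F_u = -1391/36, F_v = 201/8, G_u = 169/6, G_v = -65/4
EG - F^2 = 2237/72;  g^inv = (72/2237) * [[185/16, 689/48], [689/48, 2953/144]]
first-kind symbols [ij,l] = (1/2)(d_i g_jl + d_j g_il - d_l g_ij): [uu,u] = E_u/2 = 53/2, [uu,v] = F_u - E_v/2 = -39/2, [uv,u] = E_v/2 = -689/36, [uv,v] = G_u/2 = 169/12, [vv,u] = F_v - G_u/2 = 265/24, [vv,v] = G_v/2 = -65/8
Gamma^u_ij = (G*[ij,u] - F*[ij,v])/(EG - F^2), Gamma^v_ij = (E*[ij,v] - F*[ij,u])/(EG - F^2)

Answer: Gamma_uuu = 1908/2237, Gamma_uuv = -1378/2237, Gamma_uvv = 795/2237, Gamma_vuu = -1404/2237, Gamma_vuv = 1014/2237, Gamma_vvv = -585/2237


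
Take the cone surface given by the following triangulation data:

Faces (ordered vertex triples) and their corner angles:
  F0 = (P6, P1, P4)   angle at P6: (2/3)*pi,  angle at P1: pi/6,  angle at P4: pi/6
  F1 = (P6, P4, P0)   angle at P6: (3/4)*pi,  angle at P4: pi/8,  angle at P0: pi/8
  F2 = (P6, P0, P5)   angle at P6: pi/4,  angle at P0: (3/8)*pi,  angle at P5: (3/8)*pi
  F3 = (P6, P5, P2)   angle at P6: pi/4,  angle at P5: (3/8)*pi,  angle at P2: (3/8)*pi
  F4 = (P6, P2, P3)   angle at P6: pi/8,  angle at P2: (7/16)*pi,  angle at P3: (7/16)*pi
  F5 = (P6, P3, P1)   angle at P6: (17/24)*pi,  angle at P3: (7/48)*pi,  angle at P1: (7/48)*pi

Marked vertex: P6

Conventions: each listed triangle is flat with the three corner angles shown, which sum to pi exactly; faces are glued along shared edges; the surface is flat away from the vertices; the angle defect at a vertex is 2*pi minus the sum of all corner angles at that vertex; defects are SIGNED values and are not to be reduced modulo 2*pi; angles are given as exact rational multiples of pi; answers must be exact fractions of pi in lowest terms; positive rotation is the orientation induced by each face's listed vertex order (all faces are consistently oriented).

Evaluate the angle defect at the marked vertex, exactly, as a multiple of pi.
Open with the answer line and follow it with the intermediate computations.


Answer: defect(P6) = (-3/4)*pi

Sum of corner angles at P6: (11/4)*pi
defect = 2*pi - (11/4)*pi


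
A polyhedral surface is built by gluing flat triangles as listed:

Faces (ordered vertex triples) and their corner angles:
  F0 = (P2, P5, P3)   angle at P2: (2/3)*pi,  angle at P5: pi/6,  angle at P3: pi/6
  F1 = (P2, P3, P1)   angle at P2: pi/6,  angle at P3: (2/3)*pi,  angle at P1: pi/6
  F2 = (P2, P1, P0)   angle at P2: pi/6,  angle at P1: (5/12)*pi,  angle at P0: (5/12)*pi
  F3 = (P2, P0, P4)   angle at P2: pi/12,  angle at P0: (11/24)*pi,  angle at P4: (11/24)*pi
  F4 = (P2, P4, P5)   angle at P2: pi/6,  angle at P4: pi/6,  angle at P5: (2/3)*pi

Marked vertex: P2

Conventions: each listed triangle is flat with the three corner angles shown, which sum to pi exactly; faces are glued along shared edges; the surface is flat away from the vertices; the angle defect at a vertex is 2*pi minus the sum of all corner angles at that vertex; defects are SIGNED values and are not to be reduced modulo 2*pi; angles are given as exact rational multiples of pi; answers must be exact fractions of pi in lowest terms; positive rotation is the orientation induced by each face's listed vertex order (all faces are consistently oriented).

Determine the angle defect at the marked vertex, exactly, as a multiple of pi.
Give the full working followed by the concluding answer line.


Sum of corner angles at P2: (5/4)*pi
defect = 2*pi - (5/4)*pi

Answer: defect(P2) = (3/4)*pi


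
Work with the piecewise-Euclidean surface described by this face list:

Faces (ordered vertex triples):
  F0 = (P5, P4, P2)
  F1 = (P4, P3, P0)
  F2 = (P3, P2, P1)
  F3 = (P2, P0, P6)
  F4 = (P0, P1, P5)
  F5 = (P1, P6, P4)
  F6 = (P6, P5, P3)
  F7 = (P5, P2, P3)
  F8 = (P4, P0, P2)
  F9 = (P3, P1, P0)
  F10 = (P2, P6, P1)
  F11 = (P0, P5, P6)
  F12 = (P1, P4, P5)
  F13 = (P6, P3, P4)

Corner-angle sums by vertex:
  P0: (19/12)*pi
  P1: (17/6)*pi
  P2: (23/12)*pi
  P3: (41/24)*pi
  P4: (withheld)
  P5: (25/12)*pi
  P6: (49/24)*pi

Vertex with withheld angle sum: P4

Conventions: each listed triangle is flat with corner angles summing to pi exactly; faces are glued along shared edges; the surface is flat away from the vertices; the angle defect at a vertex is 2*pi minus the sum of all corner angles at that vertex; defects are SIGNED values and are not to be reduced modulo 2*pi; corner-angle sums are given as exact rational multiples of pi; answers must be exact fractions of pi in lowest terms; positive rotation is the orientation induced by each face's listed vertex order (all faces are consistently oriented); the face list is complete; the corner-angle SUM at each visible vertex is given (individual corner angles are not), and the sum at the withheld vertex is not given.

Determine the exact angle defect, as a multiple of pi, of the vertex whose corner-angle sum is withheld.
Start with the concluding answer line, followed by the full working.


Answer: defect(P4) = pi/6

V = 7, E = 21, F = 14; chi = V - E + F = 0
Gauss-Bonnet: total defect = 2*pi*chi = 0; visible defects sum to -pi/6


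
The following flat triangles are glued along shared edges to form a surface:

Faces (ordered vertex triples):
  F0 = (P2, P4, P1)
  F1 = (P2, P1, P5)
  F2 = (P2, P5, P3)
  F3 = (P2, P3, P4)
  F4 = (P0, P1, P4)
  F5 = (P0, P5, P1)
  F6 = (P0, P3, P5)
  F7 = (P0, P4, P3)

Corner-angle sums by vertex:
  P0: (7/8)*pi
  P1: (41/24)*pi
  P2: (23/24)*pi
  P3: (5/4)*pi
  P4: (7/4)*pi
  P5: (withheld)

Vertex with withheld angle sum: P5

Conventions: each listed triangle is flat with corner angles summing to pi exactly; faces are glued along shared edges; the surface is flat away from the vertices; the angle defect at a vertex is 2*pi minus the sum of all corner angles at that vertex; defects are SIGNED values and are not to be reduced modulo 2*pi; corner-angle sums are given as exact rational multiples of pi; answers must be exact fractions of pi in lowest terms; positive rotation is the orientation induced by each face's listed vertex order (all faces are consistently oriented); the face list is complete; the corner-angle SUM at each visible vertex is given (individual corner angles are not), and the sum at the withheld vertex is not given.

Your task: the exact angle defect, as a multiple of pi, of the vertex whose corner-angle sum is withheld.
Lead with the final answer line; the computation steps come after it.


Answer: defect(P5) = (13/24)*pi

V = 6, E = 12, F = 8; chi = V - E + F = 2
Gauss-Bonnet: total defect = 2*pi*chi = 4*pi; visible defects sum to (83/24)*pi


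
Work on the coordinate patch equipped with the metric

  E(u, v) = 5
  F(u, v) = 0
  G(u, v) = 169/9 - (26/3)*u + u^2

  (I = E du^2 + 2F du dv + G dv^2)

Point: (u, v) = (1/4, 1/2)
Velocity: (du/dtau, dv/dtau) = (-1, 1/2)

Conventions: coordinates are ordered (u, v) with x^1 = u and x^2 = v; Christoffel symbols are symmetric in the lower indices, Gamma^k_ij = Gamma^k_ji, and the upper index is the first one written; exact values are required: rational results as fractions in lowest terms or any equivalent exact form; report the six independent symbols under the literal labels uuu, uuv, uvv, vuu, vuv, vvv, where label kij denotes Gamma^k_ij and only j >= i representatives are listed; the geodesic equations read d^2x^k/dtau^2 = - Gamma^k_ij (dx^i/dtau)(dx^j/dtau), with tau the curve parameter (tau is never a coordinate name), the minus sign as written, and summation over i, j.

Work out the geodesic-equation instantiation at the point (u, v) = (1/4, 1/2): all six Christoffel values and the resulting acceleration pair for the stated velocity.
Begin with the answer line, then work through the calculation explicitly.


Answer: Gamma_uuu = 0, Gamma_uuv = 0, Gamma_uvv = 49/60, Gamma_vuu = 0, Gamma_vuv = -12/49, Gamma_vvv = 0; accelerations (d^2u/dtau^2, d^2v/dtau^2) = (-49/240, -12/49)

E = 5, F = 0, G = 2401/144 at the point
E_u = 0, E_v = 0, F_u = 0, F_v = 0, G_u = -49/6, G_v = 0
EG - F^2 = 12005/144;  g^inv = (144/12005) * [[2401/144, 0], [0, 5]]
first-kind symbols [ij,l] = (1/2)(d_i g_jl + d_j g_il - d_l g_ij): [uu,u] = E_u/2 = 0, [uu,v] = F_u - E_v/2 = 0, [uv,u] = E_v/2 = 0, [uv,v] = G_u/2 = -49/12, [vv,u] = F_v - G_u/2 = 49/12, [vv,v] = G_v/2 = 0
Gamma^u_ij = (G*[ij,u] - F*[ij,v])/(EG - F^2), Gamma^v_ij = (E*[ij,v] - F*[ij,u])/(EG - F^2)
Gamma_uuu = 0, Gamma_uuv = 0, Gamma_uvv = 49/60, Gamma_vuu = 0, Gamma_vuv = -12/49, Gamma_vvv = 0
d^2u/dtau^2 = -(Gamma_uuu*(-1)^2 + 2*Gamma_uuv*(-1)*(1/2) + Gamma_uvv*(1/2)^2) = -49/240
d^2v/dtau^2 = -(Gamma_vuu*(-1)^2 + 2*Gamma_vuv*(-1)*(1/2) + Gamma_vvv*(1/2)^2) = -12/49


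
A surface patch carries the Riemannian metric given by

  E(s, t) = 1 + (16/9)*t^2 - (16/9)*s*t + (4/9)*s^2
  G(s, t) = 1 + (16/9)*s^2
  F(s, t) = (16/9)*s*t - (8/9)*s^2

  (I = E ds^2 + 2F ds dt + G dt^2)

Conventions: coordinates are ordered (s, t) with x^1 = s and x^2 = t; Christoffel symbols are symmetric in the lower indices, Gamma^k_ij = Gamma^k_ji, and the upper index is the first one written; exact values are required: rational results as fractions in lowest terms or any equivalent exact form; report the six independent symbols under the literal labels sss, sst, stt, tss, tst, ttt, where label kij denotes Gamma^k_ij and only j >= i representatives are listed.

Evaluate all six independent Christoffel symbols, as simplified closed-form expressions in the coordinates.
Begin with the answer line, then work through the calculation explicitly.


Answer: Gamma_sss = (4*s - 8*t)/(20*s^2 - 16*s*t + 16*t^2 + 9), Gamma_sst = (-8*s + 16*t)/(20*s^2 - 16*s*t + 16*t^2 + 9), Gamma_stt = 0, Gamma_tss = -8*s/(20*s^2 - 16*s*t + 16*t^2 + 9), Gamma_tst = 16*s/(20*s^2 - 16*s*t + 16*t^2 + 9), Gamma_ttt = 0

E = 1 + (16/9)*t^2 - (16/9)*s*t + (4/9)*s^2; F = (16/9)*s*t - (8/9)*s^2; G = 1 + (16/9)*s^2
Gamma^k_ij = (1/2) g^{kl} (d_i g_jl + d_j g_il - d_l g_ij), with g^inv = (1/(EG-F^2)) [[G, -F], [-F, E]]
first partials: E_s = -(16/9)*t + (8/9)*s, E_t = (32/9)*t - (16/9)*s, F_s = (16/9)*t - (16/9)*s, F_t = (16/9)*s, G_s = (32/9)*s, G_t = 0
D = EG - F^2 = 1 + (16/9)*t^2 - (16/9)*s*t + (20/9)*s^2
expanded: Gamma^s_ss = (G E_s - 2F F_s + F E_t)/(2D), Gamma^s_st = (G E_t - F G_s)/(2D), Gamma^s_tt = (2G F_t - G G_s - F G_t)/(2D), Gamma^t_ss = (2E F_s - E E_t - F E_s)/(2D), Gamma^t_st = (E G_s - F E_t)/(2D), Gamma^t_tt = (E G_t - 2F F_t + F G_s)/(2D); substitute and cancel common factors


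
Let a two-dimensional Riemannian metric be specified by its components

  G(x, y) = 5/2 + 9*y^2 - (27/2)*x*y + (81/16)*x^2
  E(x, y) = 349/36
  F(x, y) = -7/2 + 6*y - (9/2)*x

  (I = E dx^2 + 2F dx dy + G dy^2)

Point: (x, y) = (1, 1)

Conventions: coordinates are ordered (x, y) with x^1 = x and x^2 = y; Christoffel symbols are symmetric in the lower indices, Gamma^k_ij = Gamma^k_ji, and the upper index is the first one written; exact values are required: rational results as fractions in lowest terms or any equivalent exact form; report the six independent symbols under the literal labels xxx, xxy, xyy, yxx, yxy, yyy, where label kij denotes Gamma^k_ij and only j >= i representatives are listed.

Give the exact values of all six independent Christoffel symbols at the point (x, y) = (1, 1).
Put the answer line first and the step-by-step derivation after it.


Answer: Gamma_xxx = -5184/14797, Gamma_xxy = -1944/14797, Gamma_xyy = 64611/59188, Gamma_yxx = -25128/14797, Gamma_yxy = -9423/14797, Gamma_yyy = 21420/14797

E = 349/36, F = -2, G = 49/16 at the point
E_x = 0, E_y = 0, F_x = -9/2, F_y = 6, G_x = -27/8, G_y = 9/2
EG - F^2 = 14797/576;  g^inv = (576/14797) * [[49/16, 2], [2, 349/36]]
first-kind symbols [ij,l] = (1/2)(d_i g_jl + d_j g_il - d_l g_ij): [xx,x] = E_x/2 = 0, [xx,y] = F_x - E_y/2 = -9/2, [xy,x] = E_y/2 = 0, [xy,y] = G_x/2 = -27/16, [yy,x] = F_y - G_x/2 = 123/16, [yy,y] = G_y/2 = 9/4
Gamma^x_ij = (G*[ij,x] - F*[ij,y])/(EG - F^2), Gamma^y_ij = (E*[ij,y] - F*[ij,x])/(EG - F^2)


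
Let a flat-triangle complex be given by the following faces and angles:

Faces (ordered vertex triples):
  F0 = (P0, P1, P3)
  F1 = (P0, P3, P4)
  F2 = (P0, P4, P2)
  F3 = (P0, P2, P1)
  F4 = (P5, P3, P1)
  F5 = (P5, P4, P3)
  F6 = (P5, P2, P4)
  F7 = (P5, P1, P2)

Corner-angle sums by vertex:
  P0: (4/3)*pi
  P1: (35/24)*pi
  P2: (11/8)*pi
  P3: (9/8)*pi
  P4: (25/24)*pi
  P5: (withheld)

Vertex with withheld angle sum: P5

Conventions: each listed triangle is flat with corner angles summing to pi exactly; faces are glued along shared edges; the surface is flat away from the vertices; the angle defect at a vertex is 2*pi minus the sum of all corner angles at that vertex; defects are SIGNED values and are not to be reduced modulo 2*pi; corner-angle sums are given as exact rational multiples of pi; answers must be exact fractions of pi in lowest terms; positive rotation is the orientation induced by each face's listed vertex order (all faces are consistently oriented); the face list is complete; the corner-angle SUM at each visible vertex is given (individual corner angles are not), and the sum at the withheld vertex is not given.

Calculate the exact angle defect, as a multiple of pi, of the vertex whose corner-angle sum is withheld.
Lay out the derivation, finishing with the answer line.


V = 6, E = 12, F = 8; chi = V - E + F = 2
Gauss-Bonnet: total defect = 2*pi*chi = 4*pi; visible defects sum to (11/3)*pi

Answer: defect(P5) = pi/3


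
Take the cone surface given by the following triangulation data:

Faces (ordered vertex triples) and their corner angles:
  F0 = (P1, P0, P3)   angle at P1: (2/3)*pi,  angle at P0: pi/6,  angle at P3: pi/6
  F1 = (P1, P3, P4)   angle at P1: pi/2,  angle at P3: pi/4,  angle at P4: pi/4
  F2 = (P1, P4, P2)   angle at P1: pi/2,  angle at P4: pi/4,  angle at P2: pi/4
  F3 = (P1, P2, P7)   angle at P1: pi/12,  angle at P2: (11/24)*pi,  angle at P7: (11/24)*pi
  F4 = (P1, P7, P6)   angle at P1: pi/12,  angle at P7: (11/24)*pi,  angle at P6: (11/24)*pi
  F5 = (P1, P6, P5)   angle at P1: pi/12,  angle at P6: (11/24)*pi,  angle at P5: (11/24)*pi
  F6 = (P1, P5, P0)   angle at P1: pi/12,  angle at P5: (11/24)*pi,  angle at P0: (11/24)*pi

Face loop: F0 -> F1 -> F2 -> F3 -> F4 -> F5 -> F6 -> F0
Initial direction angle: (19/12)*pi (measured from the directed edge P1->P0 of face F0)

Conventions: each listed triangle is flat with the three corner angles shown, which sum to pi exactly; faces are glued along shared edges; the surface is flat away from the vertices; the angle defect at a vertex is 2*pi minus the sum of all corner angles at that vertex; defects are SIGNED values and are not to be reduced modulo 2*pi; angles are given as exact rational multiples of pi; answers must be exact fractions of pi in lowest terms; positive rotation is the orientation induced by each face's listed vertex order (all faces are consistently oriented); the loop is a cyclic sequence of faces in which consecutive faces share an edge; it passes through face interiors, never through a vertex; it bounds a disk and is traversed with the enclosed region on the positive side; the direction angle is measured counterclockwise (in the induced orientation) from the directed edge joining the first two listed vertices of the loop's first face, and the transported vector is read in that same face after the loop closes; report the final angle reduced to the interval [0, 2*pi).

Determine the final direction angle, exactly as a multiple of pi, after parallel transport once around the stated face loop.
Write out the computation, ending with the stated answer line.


enclosed vertex P1: corner angles sum to 2*pi, defect = 2*pi - 2*pi = 0
holonomy = initial angle + sum of enclosed defects (mod 2*pi), positive in the induced orientation
final angle = (19/12)*pi + 0 = (19/12)*pi (mod 2*pi)

Answer: final direction angle = (19/12)*pi


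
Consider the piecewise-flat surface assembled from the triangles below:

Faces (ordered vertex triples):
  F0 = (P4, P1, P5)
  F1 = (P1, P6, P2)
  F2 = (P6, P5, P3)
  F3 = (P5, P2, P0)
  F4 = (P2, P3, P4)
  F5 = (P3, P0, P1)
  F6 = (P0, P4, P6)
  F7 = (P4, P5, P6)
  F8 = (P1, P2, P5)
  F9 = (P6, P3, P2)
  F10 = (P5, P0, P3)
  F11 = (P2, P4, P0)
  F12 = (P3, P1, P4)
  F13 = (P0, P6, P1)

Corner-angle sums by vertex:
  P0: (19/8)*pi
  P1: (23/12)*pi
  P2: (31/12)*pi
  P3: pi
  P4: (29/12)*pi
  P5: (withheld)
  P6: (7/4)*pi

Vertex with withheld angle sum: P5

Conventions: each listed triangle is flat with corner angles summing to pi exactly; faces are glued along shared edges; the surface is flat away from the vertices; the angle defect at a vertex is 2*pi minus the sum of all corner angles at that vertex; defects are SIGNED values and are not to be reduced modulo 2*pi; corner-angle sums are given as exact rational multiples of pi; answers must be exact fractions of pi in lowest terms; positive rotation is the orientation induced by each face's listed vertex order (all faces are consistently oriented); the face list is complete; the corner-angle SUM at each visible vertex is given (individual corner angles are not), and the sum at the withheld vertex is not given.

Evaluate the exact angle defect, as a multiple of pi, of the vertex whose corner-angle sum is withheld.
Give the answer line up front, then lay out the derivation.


Answer: defect(P5) = pi/24

V = 7, E = 21, F = 14; chi = V - E + F = 0
Gauss-Bonnet: total defect = 2*pi*chi = 0; visible defects sum to -pi/24


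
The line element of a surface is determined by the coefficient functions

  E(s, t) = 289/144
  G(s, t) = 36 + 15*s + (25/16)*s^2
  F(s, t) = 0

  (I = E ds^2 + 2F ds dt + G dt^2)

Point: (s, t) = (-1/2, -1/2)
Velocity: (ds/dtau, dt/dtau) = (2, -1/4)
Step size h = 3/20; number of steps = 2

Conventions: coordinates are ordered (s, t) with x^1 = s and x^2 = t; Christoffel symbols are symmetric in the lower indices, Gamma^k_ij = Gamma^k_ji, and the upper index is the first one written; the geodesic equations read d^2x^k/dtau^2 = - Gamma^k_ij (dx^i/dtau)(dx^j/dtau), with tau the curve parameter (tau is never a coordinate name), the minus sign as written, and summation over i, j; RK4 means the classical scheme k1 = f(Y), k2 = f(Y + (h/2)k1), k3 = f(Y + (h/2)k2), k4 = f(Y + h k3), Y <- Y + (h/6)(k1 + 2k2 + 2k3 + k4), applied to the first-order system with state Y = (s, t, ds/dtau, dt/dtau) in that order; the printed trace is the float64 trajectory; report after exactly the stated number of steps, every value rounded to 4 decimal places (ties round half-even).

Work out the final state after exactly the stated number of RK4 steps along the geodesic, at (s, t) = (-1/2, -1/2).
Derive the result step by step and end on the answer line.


f(Y) = (ds/dtau, dt/dtau, -Gamma^s_ij Y'^i Y'^j, -Gamma^t_ij Y'^i Y'^j) with the Gammas evaluated at the stage position; h = 0.150000; intermediate values shown to 6 dp
step 0: s = -0.5000, t = -0.5000, ds/dtau = 2.0000, dt/dtau = -0.2500
step 1:
  k1: at (s, t) = (-0.500000, -0.500000), (ds/dtau, dt/dtau) = (2.000000, -0.250000); Gamma_sss = 0.000000, Gamma_sst = 0.000000, Gamma_stt = -3.347751, Gamma_tss = 0.000000, Gamma_tst = 0.232558, Gamma_ttt = 0.000000; k1 = (2.000000, -0.250000, 0.209234, 0.232558)
  k2: at (s, t) = (-0.350000, -0.518750), (ds/dtau, dt/dtau) = (2.015693, -0.232558); Gamma_sss = 0.000000, Gamma_sst = 0.000000, Gamma_stt = -3.464533, Gamma_tss = 0.000000, Gamma_tst = 0.224719, Gamma_ttt = 0.000000; k2 = (2.015693, -0.232558, 0.187373, 0.210681)
  k3: at (s, t) = (-0.348823, -0.517442), (ds/dtau, dt/dtau) = (2.014053, -0.234199); Gamma_sss = 0.000000, Gamma_sst = 0.000000, Gamma_stt = -3.465449, Gamma_tss = 0.000000, Gamma_tst = 0.224660, Gamma_ttt = 0.000000; k3 = (2.014053, -0.234199, 0.190077, 0.211939)
  k4: at (s, t) = (-0.197892, -0.535130), (ds/dtau, dt/dtau) = (2.028512, -0.218209); Gamma_sss = 0.000000, Gamma_sst = 0.000000, Gamma_stt = -3.582956, Gamma_tss = 0.000000, Gamma_tst = 0.217292, Gamma_ttt = 0.000000; k4 = (2.028512, -0.218209, 0.170603, 0.192364)
  Y <- Y + (h/6)(k1 + 2k2 + 2k3 + k4): s = -0.1978, t = -0.5350, ds/dtau = 2.0284, dt/dtau = -0.2182
step 2:
  k1: at (s, t) = (-0.197800, -0.535043), (ds/dtau, dt/dtau) = (2.028368, -0.218246); Gamma_sss = 0.000000, Gamma_sst = 0.000000, Gamma_stt = -3.583028, Gamma_tss = 0.000000, Gamma_tst = 0.217287, Gamma_ttt = 0.000000; k1 = (2.028368, -0.218246, 0.170664, 0.192379)
  k2: at (s, t) = (-0.045672, -0.551412), (ds/dtau, dt/dtau) = (2.041168, -0.203818); Gamma_sss = 0.000000, Gamma_sst = 0.000000, Gamma_stt = -3.701466, Gamma_tss = 0.000000, Gamma_tst = 0.210335, Gamma_ttt = 0.000000; k2 = (2.041168, -0.203818, 0.153765, 0.175009)
  k3: at (s, t) = (-0.044712, -0.550329), (ds/dtau, dt/dtau) = (2.039901, -0.205120); Gamma_sss = 0.000000, Gamma_sst = 0.000000, Gamma_stt = -3.702214, Gamma_tss = 0.000000, Gamma_tst = 0.210292, Gamma_ttt = 0.000000; k3 = (2.039901, -0.205120, 0.155768, 0.175983)
  k4: at (s, t) = (0.108185, -0.565811), (ds/dtau, dt/dtau) = (2.051734, -0.191848); Gamma_sss = 0.000000, Gamma_sst = 0.000000, Gamma_stt = -3.821251, Gamma_tss = 0.000000, Gamma_tst = 0.203741, Gamma_ttt = 0.000000; k4 = (2.051734, -0.191848, 0.140644, 0.160394)
  Y <- Y + (h/6)(k1 + 2k2 + 2k3 + k4): s = 0.1083, t = -0.5657, ds/dtau = 2.0516, dt/dtau = -0.1919

Answer: s = 0.1083, t = -0.5657, ds/dtau = 2.0516, dt/dtau = -0.1919


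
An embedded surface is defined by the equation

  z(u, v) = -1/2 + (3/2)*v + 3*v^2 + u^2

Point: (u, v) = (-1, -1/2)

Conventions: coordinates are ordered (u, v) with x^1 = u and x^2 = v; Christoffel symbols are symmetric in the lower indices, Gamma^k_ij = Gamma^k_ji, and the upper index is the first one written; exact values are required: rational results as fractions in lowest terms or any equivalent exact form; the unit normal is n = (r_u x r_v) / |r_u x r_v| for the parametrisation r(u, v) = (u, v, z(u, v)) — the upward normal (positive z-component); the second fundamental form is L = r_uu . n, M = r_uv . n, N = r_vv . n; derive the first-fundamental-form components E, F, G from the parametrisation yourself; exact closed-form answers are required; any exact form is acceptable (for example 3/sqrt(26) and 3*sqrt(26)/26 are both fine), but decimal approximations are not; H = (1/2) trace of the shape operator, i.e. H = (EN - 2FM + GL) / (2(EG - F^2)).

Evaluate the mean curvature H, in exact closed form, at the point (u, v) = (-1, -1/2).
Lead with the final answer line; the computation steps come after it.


Answer: H = 146*sqrt(29)/841

z_u = -2, z_v = -3/2, z_uu = 2, z_uv = 0, z_vv = 6
E = 5, F = 3, G = 13/4; answer radicand W^2 = 29/4
unnormalised second-form numerators: l = 2, m = 0, n = 6; L = l/sqrt(29/4), and similarly M = m/sqrt(W^2), N = n/sqrt(W^2)
H = (E*n - 2*F*m + G*l) / (2*(EG - F^2)*sqrt(W^2)); E*n - 2*F*m + G*l = 73/2, EG - F^2 = 29/4, so H = (73/29)/sqrt(29/4)


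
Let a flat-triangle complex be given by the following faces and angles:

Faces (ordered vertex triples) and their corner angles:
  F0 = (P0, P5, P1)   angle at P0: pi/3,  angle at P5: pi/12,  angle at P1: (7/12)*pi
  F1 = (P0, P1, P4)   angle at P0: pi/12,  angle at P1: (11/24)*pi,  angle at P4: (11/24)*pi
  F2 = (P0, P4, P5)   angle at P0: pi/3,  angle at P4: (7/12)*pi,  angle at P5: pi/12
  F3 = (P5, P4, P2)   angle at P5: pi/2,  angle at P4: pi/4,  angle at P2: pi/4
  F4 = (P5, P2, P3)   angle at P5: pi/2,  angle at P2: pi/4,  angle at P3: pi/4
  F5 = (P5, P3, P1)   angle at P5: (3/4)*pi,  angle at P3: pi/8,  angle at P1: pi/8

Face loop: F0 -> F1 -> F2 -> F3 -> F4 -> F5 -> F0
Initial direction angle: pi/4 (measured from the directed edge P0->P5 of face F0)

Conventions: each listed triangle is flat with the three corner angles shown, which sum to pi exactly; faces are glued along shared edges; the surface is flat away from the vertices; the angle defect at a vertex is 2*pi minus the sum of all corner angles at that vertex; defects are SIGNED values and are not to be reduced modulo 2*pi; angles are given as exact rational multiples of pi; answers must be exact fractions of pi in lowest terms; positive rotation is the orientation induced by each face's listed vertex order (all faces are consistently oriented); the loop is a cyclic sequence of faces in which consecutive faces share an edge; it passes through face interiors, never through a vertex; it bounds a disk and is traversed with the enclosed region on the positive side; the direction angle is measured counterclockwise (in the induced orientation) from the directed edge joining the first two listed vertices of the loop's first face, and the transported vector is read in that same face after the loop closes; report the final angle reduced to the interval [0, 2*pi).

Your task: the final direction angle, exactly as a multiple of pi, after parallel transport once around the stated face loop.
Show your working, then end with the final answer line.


enclosed vertex P0: corner angles sum to (3/4)*pi, defect = 2*pi - (3/4)*pi = (5/4)*pi
enclosed vertex P5: corner angles sum to (23/12)*pi, defect = 2*pi - (23/12)*pi = pi/12
final direction = starting direction + enclosed defect total, reduced mod 2*pi (induced orientation)
final angle = pi/4 + (4/3)*pi = (19/12)*pi (mod 2*pi)

Answer: final direction angle = (19/12)*pi


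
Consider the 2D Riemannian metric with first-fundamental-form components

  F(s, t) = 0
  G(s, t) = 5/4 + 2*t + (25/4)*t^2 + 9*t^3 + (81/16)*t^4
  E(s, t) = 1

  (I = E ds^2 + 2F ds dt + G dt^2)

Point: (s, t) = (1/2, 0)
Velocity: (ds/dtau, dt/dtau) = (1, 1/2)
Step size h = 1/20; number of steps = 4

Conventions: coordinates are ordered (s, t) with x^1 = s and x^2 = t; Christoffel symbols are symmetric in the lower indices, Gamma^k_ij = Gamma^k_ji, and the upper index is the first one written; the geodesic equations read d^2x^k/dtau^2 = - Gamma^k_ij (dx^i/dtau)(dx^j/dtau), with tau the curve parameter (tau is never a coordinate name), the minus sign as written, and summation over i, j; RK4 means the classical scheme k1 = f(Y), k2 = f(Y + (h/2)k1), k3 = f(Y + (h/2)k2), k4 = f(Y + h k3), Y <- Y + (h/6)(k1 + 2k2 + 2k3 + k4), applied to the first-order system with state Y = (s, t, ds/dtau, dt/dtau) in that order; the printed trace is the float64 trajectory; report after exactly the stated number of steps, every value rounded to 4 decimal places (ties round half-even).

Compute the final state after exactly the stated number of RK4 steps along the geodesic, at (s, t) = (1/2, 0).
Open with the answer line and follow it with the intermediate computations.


Answer: s = 0.7000, t = 0.0957, ds/dtau = 1.0000, dt/dtau = 0.4554

f(Y) = (ds/dtau, dt/dtau, -Gamma^s_ij Y'^i Y'^j, -Gamma^t_ij Y'^i Y'^j) with the Gammas evaluated at the stage position; h = 0.050000; intermediate values shown to 6 dp
step 0: s = 0.5000, t = 0.0000, ds/dtau = 1.0000, dt/dtau = 0.5000
step 1:
  k1: at (s, t) = (0.500000, 0.000000), (ds/dtau, dt/dtau) = (1.000000, 0.500000); Gamma_sss = 0.000000, Gamma_sst = 0.000000, Gamma_stt = 0.000000, Gamma_tss = 0.000000, Gamma_tst = 0.000000, Gamma_ttt = 0.800000; k1 = (1.000000, 0.500000, 0.000000, -0.200000)
  k2: at (s, t) = (0.525000, 0.012500), (ds/dtau, dt/dtau) = (1.000000, 0.495000); Gamma_sss = 0.000000, Gamma_sst = 0.000000, Gamma_stt = 0.000000, Gamma_tss = 0.000000, Gamma_tst = 0.000000, Gamma_ttt = 0.846598; k2 = (1.000000, 0.495000, 0.000000, -0.207438)
  k3: at (s, t) = (0.525000, 0.012375), (ds/dtau, dt/dtau) = (1.000000, 0.494814); Gamma_sss = 0.000000, Gamma_sst = 0.000000, Gamma_stt = 0.000000, Gamma_tss = 0.000000, Gamma_tst = 0.000000, Gamma_ttt = 0.846131; k3 = (1.000000, 0.494814, 0.000000, -0.207168)
  k4: at (s, t) = (0.550000, 0.024741), (ds/dtau, dt/dtau) = (1.000000, 0.489642); Gamma_sss = 0.000000, Gamma_sst = 0.000000, Gamma_stt = 0.000000, Gamma_tss = 0.000000, Gamma_tst = 0.000000, Gamma_ttt = 0.892286; k4 = (1.000000, 0.489642, 0.000000, -0.213925)
  Y <- Y + (h/6)(k1 + 2k2 + 2k3 + k4): s = 0.5500, t = 0.0247, ds/dtau = 1.0000, dt/dtau = 0.4896
step 2:
  k1: at (s, t) = (0.550000, 0.024744), (ds/dtau, dt/dtau) = (1.000000, 0.489641); Gamma_sss = 0.000000, Gamma_sst = 0.000000, Gamma_stt = 0.000000, Gamma_tss = 0.000000, Gamma_tst = 0.000000, Gamma_ttt = 0.892298; k1 = (1.000000, 0.489641, 0.000000, -0.213927)
  k2: at (s, t) = (0.575000, 0.036985), (ds/dtau, dt/dtau) = (1.000000, 0.484292); Gamma_sss = 0.000000, Gamma_sst = 0.000000, Gamma_stt = 0.000000, Gamma_tss = 0.000000, Gamma_tst = 0.000000, Gamma_ttt = 0.937847; k2 = (1.000000, 0.484292, 0.000000, -0.219962)
  k3: at (s, t) = (0.575000, 0.036851), (ds/dtau, dt/dtau) = (1.000000, 0.484141); Gamma_sss = 0.000000, Gamma_sst = 0.000000, Gamma_stt = 0.000000, Gamma_tss = 0.000000, Gamma_tst = 0.000000, Gamma_ttt = 0.937351; k3 = (1.000000, 0.484141, 0.000000, -0.219708)
  k4: at (s, t) = (0.600000, 0.048951), (ds/dtau, dt/dtau) = (1.000000, 0.478655); Gamma_sss = 0.000000, Gamma_sst = 0.000000, Gamma_stt = 0.000000, Gamma_tss = 0.000000, Gamma_tst = 0.000000, Gamma_ttt = 0.982050; k4 = (1.000000, 0.478655, 0.000000, -0.224998)
  Y <- Y + (h/6)(k1 + 2k2 + 2k3 + k4): s = 0.6000, t = 0.0490, ds/dtau = 1.0000, dt/dtau = 0.4787
step 3:
  k1: at (s, t) = (0.600000, 0.048954), (ds/dtau, dt/dtau) = (1.000000, 0.478655); Gamma_sss = 0.000000, Gamma_sst = 0.000000, Gamma_stt = 0.000000, Gamma_tss = 0.000000, Gamma_tst = 0.000000, Gamma_ttt = 0.982060; k1 = (1.000000, 0.478655, 0.000000, -0.225000)
  k2: at (s, t) = (0.625000, 0.060920), (ds/dtau, dt/dtau) = (1.000000, 0.473030); Gamma_sss = 0.000000, Gamma_sst = 0.000000, Gamma_stt = 0.000000, Gamma_tss = 0.000000, Gamma_tst = 0.000000, Gamma_ttt = 1.025768; k2 = (1.000000, 0.473030, 0.000000, -0.229523)
  k3: at (s, t) = (0.625000, 0.060779), (ds/dtau, dt/dtau) = (1.000000, 0.472917); Gamma_sss = 0.000000, Gamma_sst = 0.000000, Gamma_stt = 0.000000, Gamma_tss = 0.000000, Gamma_tst = 0.000000, Gamma_ttt = 1.025258; k3 = (1.000000, 0.472917, 0.000000, -0.229299)
  k4: at (s, t) = (0.650000, 0.072599), (ds/dtau, dt/dtau) = (1.000000, 0.467190); Gamma_sss = 0.000000, Gamma_sst = 0.000000, Gamma_stt = 0.000000, Gamma_tss = 0.000000, Gamma_tst = 0.000000, Gamma_ttt = 1.067785; k4 = (1.000000, 0.467190, 0.000000, -0.233062)
  Y <- Y + (h/6)(k1 + 2k2 + 2k3 + k4): s = 0.6500, t = 0.0726, ds/dtau = 1.0000, dt/dtau = 0.4672
step 4:
  k1: at (s, t) = (0.650000, 0.072601), (ds/dtau, dt/dtau) = (1.000000, 0.467191); Gamma_sss = 0.000000, Gamma_sst = 0.000000, Gamma_stt = 0.000000, Gamma_tss = 0.000000, Gamma_tst = 0.000000, Gamma_ttt = 1.067792; k1 = (1.000000, 0.467191, 0.000000, -0.233064)
  k2: at (s, t) = (0.675000, 0.084281), (ds/dtau, dt/dtau) = (1.000000, 0.461364); Gamma_sss = 0.000000, Gamma_sst = 0.000000, Gamma_stt = 0.000000, Gamma_tss = 0.000000, Gamma_tst = 0.000000, Gamma_ttt = 1.109024; k2 = (1.000000, 0.461364, 0.000000, -0.236063)
  k3: at (s, t) = (0.675000, 0.084136), (ds/dtau, dt/dtau) = (1.000000, 0.461289); Gamma_sss = 0.000000, Gamma_sst = 0.000000, Gamma_stt = 0.000000, Gamma_tss = 0.000000, Gamma_tst = 0.000000, Gamma_ttt = 1.108515; k3 = (1.000000, 0.461289, 0.000000, -0.235878)
  k4: at (s, t) = (0.700000, 0.095666), (ds/dtau, dt/dtau) = (1.000000, 0.455397); Gamma_sss = 0.000000, Gamma_sst = 0.000000, Gamma_stt = 0.000000, Gamma_tss = 0.000000, Gamma_tst = 0.000000, Gamma_ttt = 1.148319; k4 = (1.000000, 0.455397, 0.000000, -0.238146)
  Y <- Y + (h/6)(k1 + 2k2 + 2k3 + k4): s = 0.7000, t = 0.0957, ds/dtau = 1.0000, dt/dtau = 0.4554


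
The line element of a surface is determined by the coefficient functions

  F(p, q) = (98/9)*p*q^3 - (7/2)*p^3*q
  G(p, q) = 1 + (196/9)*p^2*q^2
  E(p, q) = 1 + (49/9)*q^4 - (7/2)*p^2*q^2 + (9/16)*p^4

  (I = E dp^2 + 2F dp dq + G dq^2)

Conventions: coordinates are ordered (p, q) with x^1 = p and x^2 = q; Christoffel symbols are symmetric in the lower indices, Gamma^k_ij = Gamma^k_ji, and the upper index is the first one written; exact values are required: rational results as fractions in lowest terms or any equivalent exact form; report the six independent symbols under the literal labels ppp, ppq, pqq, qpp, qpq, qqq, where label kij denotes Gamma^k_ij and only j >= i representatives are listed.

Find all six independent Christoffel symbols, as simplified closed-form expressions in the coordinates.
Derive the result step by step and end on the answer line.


E = 1 + (49/9)*q^4 - (7/2)*p^2*q^2 + (9/16)*p^4; F = (98/9)*p*q^3 - (7/2)*p^3*q; G = 1 + (196/9)*p^2*q^2
Gamma^k_ij = (1/2) g^{kl} (d_i g_jl + d_j g_il - d_l g_ij), with g^inv = (1/(EG-F^2)) [[G, -F], [-F, E]]
first partials: E_p = -7*p*q^2 + (9/4)*p^3, E_q = (196/9)*q^3 - 7*p^2*q, F_p = (98/9)*q^3 - (21/2)*p^2*q, F_q = (98/3)*p*q^2 - (7/2)*p^3, G_p = (392/9)*p*q^2, G_q = (392/9)*p^2*q
D = EG - F^2 = 1 + (49/9)*q^4 + (329/18)*p^2*q^2 + (9/16)*p^4
expanded: Gamma^p_pp = (G E_p - 2F F_p + F E_q)/(2D), Gamma^p_pq = (G E_q - F G_p)/(2D), Gamma^p_qq = (2G F_q - G G_p - F G_q)/(2D), Gamma^q_pp = (2E F_p - E E_q - F E_p)/(2D), Gamma^q_pq = (E G_p - F E_q)/(2D), Gamma^q_qq = (E G_q - 2F F_q + F G_p)/(2D); substitute and cancel common factors

Answer: Gamma_ppp = (162*p^3 - 504*p*q^2)/(81*p^4 + 2632*p^2*q^2 + 784*q^4 + 144), Gamma_ppq = (-504*p^2*q + 1568*q^3)/(81*p^4 + 2632*p^2*q^2 + 784*q^4 + 144), Gamma_pqq = (-504*p^3 + 1568*p*q^2)/(81*p^4 + 2632*p^2*q^2 + 784*q^4 + 144), Gamma_qpp = -1008*p^2*q/(81*p^4 + 2632*p^2*q^2 + 784*q^4 + 144), Gamma_qpq = 3136*p*q^2/(81*p^4 + 2632*p^2*q^2 + 784*q^4 + 144), Gamma_qqq = 3136*p^2*q/(81*p^4 + 2632*p^2*q^2 + 784*q^4 + 144)


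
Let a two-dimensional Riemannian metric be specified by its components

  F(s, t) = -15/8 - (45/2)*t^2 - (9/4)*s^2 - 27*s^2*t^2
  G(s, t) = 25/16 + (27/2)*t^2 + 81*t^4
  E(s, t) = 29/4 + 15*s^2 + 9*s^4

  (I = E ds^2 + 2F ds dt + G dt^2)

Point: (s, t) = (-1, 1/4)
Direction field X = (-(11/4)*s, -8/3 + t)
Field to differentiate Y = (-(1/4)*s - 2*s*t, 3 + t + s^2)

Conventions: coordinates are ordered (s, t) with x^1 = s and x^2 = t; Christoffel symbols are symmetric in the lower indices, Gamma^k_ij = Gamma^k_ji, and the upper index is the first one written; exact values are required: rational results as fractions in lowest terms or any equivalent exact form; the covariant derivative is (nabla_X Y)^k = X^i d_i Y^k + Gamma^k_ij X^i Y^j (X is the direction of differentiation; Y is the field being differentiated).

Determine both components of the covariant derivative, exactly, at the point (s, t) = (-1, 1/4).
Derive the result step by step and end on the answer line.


E = 125/4, F = -231/32, G = 697/256 at the point
E_s = -66, E_t = 0, F_s = 63/8, F_t = -99/4, G_s = 0, G_t = 189/16
EG - F^2 = 8441/256;  g^inv = (256/8441) * [[697/256, 231/32], [231/32, 125/4]]
first-kind symbols [ij,l] = (1/2)(d_i g_jl + d_j g_il - d_l g_ij): [ss,s] = E_s/2 = -33, [ss,t] = F_s - E_t/2 = 63/8, [st,s] = E_t/2 = 0, [st,t] = G_s/2 = 0, [tt,s] = F_t - G_s/2 = -99/4, [tt,t] = G_t/2 = 189/32
Gamma^s_ij = (G*[ij,s] - F*[ij,t])/(EG - F^2), Gamma^t_ij = (E*[ij,t] - F*[ij,s])/(EG - F^2)
Gamma_sss = -8448/8441, Gamma_sst = 0, Gamma_stt = -6336/8441, Gamma_tss = 2016/8441, Gamma_tst = 0, Gamma_ttt = 1512/8441
X = (11/4, -29/12), Y = (3/4, 17/4) at the point

Answer: (nabla_X Y)^s = -506675/405168, (nabla_X Y)^t = -938353/101292


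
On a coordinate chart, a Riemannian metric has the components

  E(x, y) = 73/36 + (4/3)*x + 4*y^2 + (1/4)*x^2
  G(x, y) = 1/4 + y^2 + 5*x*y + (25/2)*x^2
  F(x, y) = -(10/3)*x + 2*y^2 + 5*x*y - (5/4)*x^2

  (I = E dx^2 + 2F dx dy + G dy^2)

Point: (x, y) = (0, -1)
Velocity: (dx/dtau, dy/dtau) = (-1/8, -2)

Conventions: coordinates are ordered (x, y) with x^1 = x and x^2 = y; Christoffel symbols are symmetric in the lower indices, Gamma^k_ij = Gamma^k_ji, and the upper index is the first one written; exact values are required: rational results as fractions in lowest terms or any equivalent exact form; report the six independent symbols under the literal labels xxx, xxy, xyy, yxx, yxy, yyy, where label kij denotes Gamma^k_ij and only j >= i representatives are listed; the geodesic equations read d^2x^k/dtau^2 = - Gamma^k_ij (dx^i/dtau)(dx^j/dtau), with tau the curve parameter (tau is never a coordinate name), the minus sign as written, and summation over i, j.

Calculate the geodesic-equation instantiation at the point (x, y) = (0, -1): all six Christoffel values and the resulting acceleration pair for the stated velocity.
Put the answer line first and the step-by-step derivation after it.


Answer: Gamma_xxx = 1368/509, Gamma_xxy = 0, Gamma_xyy = 18/509, Gamma_yxx = -11860/1527, Gamma_yxy = -2, Gamma_yyy = -436/509; accelerations (d^2x/dtau^2, d^2y/dtau^2) = (-747/4072, 111109/24432)

E = 217/36, F = 2, G = 5/4 at the point
E_x = 4/3, E_y = -8, F_x = -25/3, F_y = -4, G_x = -5, G_y = -2
EG - F^2 = 509/144;  g^inv = (144/509) * [[5/4, -2], [-2, 217/36]]
first-kind symbols [ij,l] = (1/2)(d_i g_jl + d_j g_il - d_l g_ij): [xx,x] = E_x/2 = 2/3, [xx,y] = F_x - E_y/2 = -13/3, [xy,x] = E_y/2 = -4, [xy,y] = G_x/2 = -5/2, [yy,x] = F_y - G_x/2 = -3/2, [yy,y] = G_y/2 = -1
Gamma^x_ij = (G*[ij,x] - F*[ij,y])/(EG - F^2), Gamma^y_ij = (E*[ij,y] - F*[ij,x])/(EG - F^2)
Gamma_xxx = 1368/509, Gamma_xxy = 0, Gamma_xyy = 18/509, Gamma_yxx = -11860/1527, Gamma_yxy = -2, Gamma_yyy = -436/509
d^2x/dtau^2 = -(Gamma_xxx*(-1/8)^2 + 2*Gamma_xxy*(-1/8)*(-2) + Gamma_xyy*(-2)^2) = -747/4072
d^2y/dtau^2 = -(Gamma_yxx*(-1/8)^2 + 2*Gamma_yxy*(-1/8)*(-2) + Gamma_yyy*(-2)^2) = 111109/24432


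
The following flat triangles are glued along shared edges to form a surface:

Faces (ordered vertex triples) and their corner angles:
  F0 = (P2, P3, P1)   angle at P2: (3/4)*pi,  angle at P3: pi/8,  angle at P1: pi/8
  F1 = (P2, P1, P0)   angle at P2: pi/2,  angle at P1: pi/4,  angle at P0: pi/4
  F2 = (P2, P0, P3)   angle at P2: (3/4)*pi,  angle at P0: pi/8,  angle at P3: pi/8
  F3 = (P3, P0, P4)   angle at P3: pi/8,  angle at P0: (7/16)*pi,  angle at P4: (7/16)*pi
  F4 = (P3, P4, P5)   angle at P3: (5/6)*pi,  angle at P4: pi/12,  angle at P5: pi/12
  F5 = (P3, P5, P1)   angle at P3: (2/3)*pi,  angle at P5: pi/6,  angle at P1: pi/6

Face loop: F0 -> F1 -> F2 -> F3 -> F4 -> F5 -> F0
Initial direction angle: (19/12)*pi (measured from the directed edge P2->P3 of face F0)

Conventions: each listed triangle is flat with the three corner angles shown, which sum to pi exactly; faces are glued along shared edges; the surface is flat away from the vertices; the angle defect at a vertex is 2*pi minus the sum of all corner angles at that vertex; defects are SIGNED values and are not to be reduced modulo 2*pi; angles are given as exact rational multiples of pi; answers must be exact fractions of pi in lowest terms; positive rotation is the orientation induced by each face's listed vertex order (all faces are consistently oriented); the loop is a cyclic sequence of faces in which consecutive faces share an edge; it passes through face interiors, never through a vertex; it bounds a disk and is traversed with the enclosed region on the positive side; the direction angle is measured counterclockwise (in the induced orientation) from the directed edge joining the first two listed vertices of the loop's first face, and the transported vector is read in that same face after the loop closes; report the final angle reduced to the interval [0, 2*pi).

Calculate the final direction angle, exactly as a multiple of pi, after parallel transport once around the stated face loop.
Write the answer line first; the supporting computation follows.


Answer: final direction angle = (41/24)*pi

enclosed vertex P2: corner angles sum to 2*pi, defect = 2*pi - 2*pi = 0
enclosed vertex P3: corner angles sum to (15/8)*pi, defect = 2*pi - (15/8)*pi = pi/8
summing the enclosed defects onto the initial angle, mod 2*pi in the induced orientation:
final angle = (19/12)*pi + pi/8 = (41/24)*pi (mod 2*pi)
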